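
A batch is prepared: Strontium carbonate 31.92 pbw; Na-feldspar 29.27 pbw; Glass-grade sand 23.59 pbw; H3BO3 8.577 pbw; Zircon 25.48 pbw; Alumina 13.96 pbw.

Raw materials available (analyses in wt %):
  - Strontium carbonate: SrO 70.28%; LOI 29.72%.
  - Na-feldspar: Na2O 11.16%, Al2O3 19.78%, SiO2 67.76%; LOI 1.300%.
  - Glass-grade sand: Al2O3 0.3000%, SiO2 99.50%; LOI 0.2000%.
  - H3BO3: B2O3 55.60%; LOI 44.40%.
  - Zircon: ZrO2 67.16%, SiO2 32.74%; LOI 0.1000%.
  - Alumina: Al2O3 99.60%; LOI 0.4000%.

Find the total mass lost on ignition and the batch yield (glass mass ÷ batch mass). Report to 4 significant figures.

LOI loss = 13.80 pbw; glass = 119.0 pbw; yield = 89.61%

The working math carries full float precision through the solve. In-progress results are shown, rounded to four significant figures, within the worked lines. Each reported value includes exactly one rounding — all derived quantities (LOI, glass mass, the six compositions, the totals, the yield) are rebuilt starting from the weights for 119.0 pbw of glass at full precision, exactly as printed in the problem or answer text.
Loss on ignition, line by line:
  Strontium carbonate: 31.92 × 0.2972 = 9.487 pbw
  Na-feldspar: 29.27 × 0.01300 = 0.3805 pbw
  Glass-grade sand: 23.59 × 0.002000 = 0.04718 pbw
  H3BO3: 8.577 × 0.4440 = 3.808 pbw
  Zircon: 25.48 × 0.001000 = 0.02548 pbw
  Alumina: 13.96 × 0.004000 = 0.05584 pbw
Total LOI = 13.80 pbw
Glass = batch − LOI = 132.8 − 13.80 = 119.0 pbw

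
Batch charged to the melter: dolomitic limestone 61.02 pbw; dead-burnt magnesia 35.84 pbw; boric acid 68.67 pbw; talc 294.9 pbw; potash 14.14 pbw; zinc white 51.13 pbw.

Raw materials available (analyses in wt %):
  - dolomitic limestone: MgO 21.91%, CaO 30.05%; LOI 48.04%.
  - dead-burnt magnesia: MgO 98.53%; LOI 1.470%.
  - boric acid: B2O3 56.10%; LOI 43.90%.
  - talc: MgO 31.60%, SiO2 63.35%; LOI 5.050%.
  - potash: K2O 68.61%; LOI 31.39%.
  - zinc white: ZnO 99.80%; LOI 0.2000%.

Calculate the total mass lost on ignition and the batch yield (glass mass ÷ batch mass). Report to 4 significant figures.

The whole derivation maintains exact precision through every step. Intermediates are printed, rounded to four significant figures, at each printed step. A single rounding finalizes every reported figure; derived quantities, including the yield, the six compositions, LOI, net glass mass, the totals, are computed using the weight values for 446.3 pbw of glass in exact precision, as set out in the question or the answer.
Loss on ignition, line by line:
  dolomitic limestone: 61.02 × 0.4804 = 29.31 pbw
  dead-burnt magnesia: 35.84 × 0.01470 = 0.5268 pbw
  boric acid: 68.67 × 0.4390 = 30.15 pbw
  talc: 294.9 × 0.05050 = 14.89 pbw
  potash: 14.14 × 0.3139 = 4.439 pbw
  zinc white: 51.13 × 0.002000 = 0.1023 pbw
Total LOI = 79.42 pbw
Glass = batch − LOI = 525.7 − 79.42 = 446.3 pbw

LOI loss = 79.42 pbw; glass = 446.3 pbw; yield = 84.89%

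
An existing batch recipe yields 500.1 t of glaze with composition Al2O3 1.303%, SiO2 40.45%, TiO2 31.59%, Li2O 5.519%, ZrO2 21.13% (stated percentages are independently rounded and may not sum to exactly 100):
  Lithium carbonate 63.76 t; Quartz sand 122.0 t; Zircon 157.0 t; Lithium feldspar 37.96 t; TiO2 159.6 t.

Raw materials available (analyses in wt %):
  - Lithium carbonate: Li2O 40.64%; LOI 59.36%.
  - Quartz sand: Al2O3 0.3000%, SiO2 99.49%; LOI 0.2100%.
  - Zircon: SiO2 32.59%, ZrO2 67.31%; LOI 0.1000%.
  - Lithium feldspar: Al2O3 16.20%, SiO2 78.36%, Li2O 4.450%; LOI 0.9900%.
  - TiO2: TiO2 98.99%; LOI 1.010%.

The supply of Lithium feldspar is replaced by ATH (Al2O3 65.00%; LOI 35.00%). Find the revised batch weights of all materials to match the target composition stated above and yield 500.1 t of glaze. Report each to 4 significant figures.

Revised batch per 500.1 t glaze:
  Lithium carbonate: 67.91 t
  Quartz sand: 151.9 t
  Zircon: 157.0 t
  ATH: 9.324 t
  TiO2: 159.6 t
Total batch = 545.7 t; LOI loss = 45.66 t

The working math keeps full float precision end to end; values along the way are printed, rounded to four significant figures, when written out. Each reported value is rounded exactly once — derived quantities (glass mass, ignition loss, the five compositions, the totals, the yield) are re-derived in exact precision from the weighed amounts on 500.1 t of glass as set out in problem or answer.
Oxide mass targets, per 500.1 t glaze:
  Al2O3: 1.303% × 500.1 = 6.516 t
  SiO2: 40.45% × 500.1 = 202.3 t
  TiO2: 31.59% × 500.1 = 158.0 t
  Li2O: 5.519% × 500.1 = 27.60 t
  ZrO2: 21.13% × 500.1 = 105.7 t
Sums-versus-targets review from the weights as reported, relative to the basis at hand (sum by sum, the targets are met net of answer rounding effects):
  Al2O3: 151.9·0.003000 + 9.324·0.6500 = 6.516 t (target 6.516 t)
  SiO2: 151.9·0.9949 + 157.0·0.3259 = 202.3 t (target 202.3 t)
  TiO2: 159.6·0.9899 = 158.0 t (target 158.0 t)
  Li2O: 67.91·0.4064 = 27.60 t (target 27.60 t)
  ZrO2: 157.0·0.6731 = 105.7 t (target 105.7 t)
The glass-mass cross-check: Σ batch − LOI loss = 500.1 t (the Σ of target masses is 500.1 t; with the basis standing at 500.1 t — any gap is answer rounding).
Total batch = Σ batch = 545.7 t; ignition loss, Σ(batch × LOI) = 45.66 t; yield: glass divided by total = 91.63%.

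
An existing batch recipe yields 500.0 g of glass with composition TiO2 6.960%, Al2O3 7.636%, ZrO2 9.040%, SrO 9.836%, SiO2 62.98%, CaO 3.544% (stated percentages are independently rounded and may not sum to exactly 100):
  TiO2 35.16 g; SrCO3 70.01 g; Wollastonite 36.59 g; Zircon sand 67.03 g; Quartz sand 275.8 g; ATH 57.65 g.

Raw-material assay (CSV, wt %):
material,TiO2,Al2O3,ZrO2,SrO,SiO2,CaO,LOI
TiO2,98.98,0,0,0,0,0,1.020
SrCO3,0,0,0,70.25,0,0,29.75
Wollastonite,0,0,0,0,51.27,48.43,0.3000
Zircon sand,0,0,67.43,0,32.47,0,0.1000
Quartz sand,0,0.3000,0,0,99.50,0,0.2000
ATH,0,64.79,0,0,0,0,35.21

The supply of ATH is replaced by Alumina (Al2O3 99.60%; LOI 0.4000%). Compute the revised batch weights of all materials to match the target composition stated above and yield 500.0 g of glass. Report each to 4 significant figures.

Revised batch per 500.0 g glass:
  TiO2: 35.16 g
  SrCO3: 70.01 g
  Wollastonite: 36.59 g
  Zircon sand: 67.03 g
  Quartz sand: 275.8 g
  Alumina: 37.50 g
Total batch = 522.1 g; LOI loss = 22.07 g

Every computation runs at full precision in all steps; values along the way are shown rounded to 4 significant figures between the steps. Exactly one rounding is applied to every reported number — derived quantities are re-derived at full precision (the totals, ignition loss, the six compositions, net glass mass, the yield) using the weight values for 500.0 g of glass exactly as printed in the problem or the answer.
The oxide mass targets at 500.0 g glass:
  TiO2: 6.960% × 500.0 = 34.80 g
  Al2O3: 7.636% × 500.0 = 38.18 g
  ZrO2: 9.040% × 500.0 = 45.20 g
  SrO: 9.836% × 500.0 = 49.18 g
  SiO2: 62.98% × 500.0 = 314.9 g
  CaO: 3.544% × 500.0 = 17.72 g
Per-oxide balance check working from each reported weight, for the quoted basis mass (sum by sum, the targets are met modulo rounding of the values):
  TiO2: 35.16·0.9898 = 34.80 g (target 34.80 g)
  Al2O3: 275.8·0.003000 + 37.50·0.9960 = 38.18 g (target 38.18 g)
  ZrO2: 67.03·0.6743 = 45.20 g (target 45.20 g)
  SrO: 70.01·0.7025 = 49.18 g (target 49.18 g)
  SiO2: 36.59·0.5127 + 67.03·0.3247 + 275.8·0.9950 = 314.9 g (target 314.9 g)
  CaO: 36.59·0.4843 = 17.72 g (target 17.72 g)
Glass-mass closure: net batch after ignition = 500.0 g (per-oxide target masses sum to 500.0 g; against the stated basis, 500.0 g — any gap is answer rounding).
Adding the batch up: Σ batch = 522.1 g; loss to ignition Σ batch·LOI = 22.07 g; the yield ratio, glass ÷ batch: 95.77%.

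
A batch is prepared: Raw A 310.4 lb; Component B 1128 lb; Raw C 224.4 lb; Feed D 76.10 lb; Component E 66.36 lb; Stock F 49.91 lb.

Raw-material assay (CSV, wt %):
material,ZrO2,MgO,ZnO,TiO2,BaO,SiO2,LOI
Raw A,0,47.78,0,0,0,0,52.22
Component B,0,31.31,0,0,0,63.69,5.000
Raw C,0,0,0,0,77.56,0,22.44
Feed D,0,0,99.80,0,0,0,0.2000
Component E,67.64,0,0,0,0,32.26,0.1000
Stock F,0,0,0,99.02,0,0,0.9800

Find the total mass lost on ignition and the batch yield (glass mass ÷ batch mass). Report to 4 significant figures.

In-progress results are shown with 4-significant-figure rounding at each printed step; all internal work runs at full precision from first step to last. A single rounding completes each reported number. All derived quantities, which include glass mass, yield, the totals, LOI, six oxide percentages, are computed at full precision, precisely as stated by problem or answer, from the weighed amounts per 1586 lb of glass.
LOI of each material in turn:
  Raw A: 310.4 × 0.5222 = 162.1 lb
  Component B: 1128 × 0.05000 = 56.40 lb
  Raw C: 224.4 × 0.2244 = 50.36 lb
  Feed D: 76.10 × 0.002000 = 0.1522 lb
  Component E: 66.36 × 0.001000 = 0.06636 lb
  Stock F: 49.91 × 0.009800 = 0.4891 lb
Total LOI = 269.6 lb
Glass = batch − LOI = 1855 − 269.6 = 1586 lb

LOI loss = 269.6 lb; glass = 1586 lb; yield = 85.47%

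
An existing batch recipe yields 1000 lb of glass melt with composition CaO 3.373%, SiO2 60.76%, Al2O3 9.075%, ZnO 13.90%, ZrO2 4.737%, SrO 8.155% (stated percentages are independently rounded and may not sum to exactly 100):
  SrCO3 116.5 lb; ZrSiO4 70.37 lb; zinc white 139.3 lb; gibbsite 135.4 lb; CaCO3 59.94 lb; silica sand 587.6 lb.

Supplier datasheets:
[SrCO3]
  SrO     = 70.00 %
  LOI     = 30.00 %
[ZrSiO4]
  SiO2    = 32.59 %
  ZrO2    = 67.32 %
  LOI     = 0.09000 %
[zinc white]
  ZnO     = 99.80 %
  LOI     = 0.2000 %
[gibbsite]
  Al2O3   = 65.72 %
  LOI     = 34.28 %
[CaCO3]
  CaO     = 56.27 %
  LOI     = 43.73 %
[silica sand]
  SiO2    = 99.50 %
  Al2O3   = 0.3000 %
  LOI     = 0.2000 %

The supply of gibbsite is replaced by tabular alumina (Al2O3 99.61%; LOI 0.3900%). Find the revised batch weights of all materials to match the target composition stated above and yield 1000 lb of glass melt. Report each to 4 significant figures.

Revised batch per 1000 lb glass melt:
  SrCO3: 116.5 lb
  ZrSiO4: 70.37 lb
  zinc white: 139.3 lb
  tabular alumina: 89.34 lb
  CaCO3: 59.94 lb
  silica sand: 587.6 lb
Total batch = 1063 lb; LOI loss = 63.03 lb

Full float precision is maintained through every step — the intermediate values are printed (rounded to four significant digits) alongside each step. Each reported figure is rounded exactly once; derived quantities (ignition loss, net glass mass, the yield, six oxide percentages, the totals) are rebuilt at exact precision from the batch weights on 1000 lb of glass as written in problem or answer.
Per-oxide target masses for 1000 lb glass melt:
  CaO: 3.373% × 1000 = 33.73 lb
  SiO2: 60.76% × 1000 = 607.6 lb
  Al2O3: 9.075% × 1000 = 90.75 lb
  ZnO: 13.90% × 1000 = 139.0 lb
  ZrO2: 4.737% × 1000 = 47.37 lb
  SrO: 8.155% × 1000 = 81.55 lb
Per-oxide balance check with the batch weights as given, on the stated basis (every target is met by its sum once rounding is allowed for):
  CaO: 59.94·0.5627 = 33.73 lb (target 33.73 lb)
  SiO2: 70.37·0.3259 + 587.6·0.9950 = 607.6 lb (target 607.6 lb)
  Al2O3: 89.34·0.9961 + 587.6·0.003000 = 90.75 lb (target 90.75 lb)
  ZnO: 139.3·0.9980 = 139.0 lb (target 139.0 lb)
  ZrO2: 70.37·0.6732 = 47.37 lb (target 47.37 lb)
  SrO: 116.5·0.7000 = 81.55 lb (target 81.55 lb)
Glass mass check: net batch after ignition = 1000 lb (targets for the oxides total 1000 lb; against the stated basis, 1000 lb — rounding explains the deltas).
Adding the batch up: Σ batch = 1063 lb; LOI removed, Σ of batch·LOI: 63.03 lb; glass ÷ batch gives a yield of 94.07%.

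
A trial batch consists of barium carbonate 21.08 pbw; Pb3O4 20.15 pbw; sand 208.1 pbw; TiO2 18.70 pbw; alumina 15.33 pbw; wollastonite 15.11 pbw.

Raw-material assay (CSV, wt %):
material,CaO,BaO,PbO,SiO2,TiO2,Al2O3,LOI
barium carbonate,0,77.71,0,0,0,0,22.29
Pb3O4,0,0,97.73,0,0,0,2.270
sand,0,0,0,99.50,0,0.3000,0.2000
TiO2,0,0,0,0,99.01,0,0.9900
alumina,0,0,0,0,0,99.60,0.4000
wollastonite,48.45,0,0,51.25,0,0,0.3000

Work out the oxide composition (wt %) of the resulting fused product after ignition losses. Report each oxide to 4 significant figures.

Intermediates appear rounded to four significant figures across the worked steps; every computation maintains exact precision through every step; exactly one rounding goes into each reported result; the derived quantities (the yield, ignition loss, totals, glass mass, the six compositions) are rebuilt starting from the weights for 292.6 pbw of glass at full float precision as given in either problem or answer.
Oxide-by-oxide delivered mass:
  CaO: 15.11·0.4845 = 7.321 pbw
  BaO: 21.08·0.7771 = 16.38 pbw
  PbO: 20.15·0.9773 = 19.69 pbw
  SiO2: 208.1·0.9950 + 15.11·0.5125 = 214.8 pbw
  TiO2: 18.70·0.9901 = 18.51 pbw
  Al2O3: 208.1·0.003000 + 15.33·0.9960 = 15.89 pbw
LOI: 21.08·0.2229 + 20.15·0.02270 + 208.1·0.002000 + 18.70·0.009900 + 15.33·0.004000 + 15.11·0.003000 = 5.864 pbw
Glass mass = batch − LOI = 298.5 − 5.864 = 292.6 pbw (= the summed oxide contributions)
each wt % is 100 × oxide ÷ glass

Glass mass = 292.6 pbw (batch 298.5 − LOI 5.864).
Composition: CaO 2.502%, BaO 5.598%, PbO 6.730%, SiO2 73.41%, TiO2 6.328%, Al2O3 5.432%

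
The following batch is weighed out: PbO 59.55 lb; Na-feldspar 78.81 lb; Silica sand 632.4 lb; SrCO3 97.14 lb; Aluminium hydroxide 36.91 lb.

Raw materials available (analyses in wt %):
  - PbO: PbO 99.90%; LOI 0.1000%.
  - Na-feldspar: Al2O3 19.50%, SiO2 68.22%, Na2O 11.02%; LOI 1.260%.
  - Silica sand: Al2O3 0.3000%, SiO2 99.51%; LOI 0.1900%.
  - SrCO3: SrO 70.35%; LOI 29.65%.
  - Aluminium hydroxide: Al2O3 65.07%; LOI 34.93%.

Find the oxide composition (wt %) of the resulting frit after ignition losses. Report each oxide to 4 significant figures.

In-progress results appear, rounded to four significant digits, as written. All arithmetic runs at exact precision from first step to last; exactly one rounding goes into each reported result — derived quantities, which include five oxide percentages, the yield, the totals, glass mass, ignition loss, are computed in full float precision, precisely as stated by either problem or answer, starting from the weights per 860.9 lb of glass.
Oxide-by-oxide delivered mass:
  SrO: 97.14·0.7035 = 68.34 lb
  Al2O3: 78.81·0.1950 + 632.4·0.003000 + 36.91·0.6507 = 41.28 lb
  SiO2: 78.81·0.6822 + 632.4·0.9951 = 683.1 lb
  Na2O: 78.81·0.1102 = 8.685 lb
  PbO: 59.55·0.9990 = 59.49 lb
LOI: 59.55·0.001000 + 78.81·0.01260 + 632.4·0.001900 + 97.14·0.2965 + 36.91·0.3493 = 43.95 lb
Resulting glass, batch − LOI: 904.8 − 43.95 = 860.9 lb (the oxide masses sum to this)
percent share: oxide ÷ glass, ×100

Glass mass = 860.9 lb (batch 904.8 − LOI 43.95).
Composition: SrO 7.938%, Al2O3 4.795%, SiO2 79.35%, Na2O 1.009%, PbO 6.911%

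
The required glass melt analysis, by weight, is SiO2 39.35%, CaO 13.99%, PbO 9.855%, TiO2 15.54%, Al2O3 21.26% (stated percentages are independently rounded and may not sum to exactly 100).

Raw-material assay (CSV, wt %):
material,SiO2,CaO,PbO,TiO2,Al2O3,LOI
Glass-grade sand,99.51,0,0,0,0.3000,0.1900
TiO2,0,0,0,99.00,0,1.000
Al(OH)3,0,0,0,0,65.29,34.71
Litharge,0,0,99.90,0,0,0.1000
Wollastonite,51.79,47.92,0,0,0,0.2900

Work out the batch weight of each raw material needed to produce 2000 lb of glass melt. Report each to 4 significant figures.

Batch per 2000 lb glass melt:
  Glass-grade sand: 487.0 lb
  TiO2: 313.9 lb
  Al(OH)3: 649.0 lb
  Litharge: 197.3 lb
  Wollastonite: 583.9 lb
Total batch = 2231 lb; LOI loss = 231.2 lb; yield = 89.64%

The working math carries exact precision end to end — working values are shown rounded to four significant figures as written. A single rounding finalizes every reported figure — all derived quantities (yield, ignition loss, the five compositions, net glass mass, totals) are carried in full float precision using the weight values per 2000 lb of glass as set out in the question or the answer.
Oxide-by-oxide targets in 2000 lb glass melt:
  SiO2: 39.35% × 2000 = 787.0 lb
  CaO: 13.99% × 2000 = 279.8 lb
  PbO: 9.855% × 2000 = 197.1 lb
  TiO2: 15.54% × 2000 = 310.8 lb
  Al2O3: 21.26% × 2000 = 425.2 lb
Verifying the oxide balance per the reported batch figures, against the basis in use (each sum matches its target mass exact up to rounding of places):
  SiO2: 487.0·0.9951 + 583.9·0.5179 = 787.0 lb (target 787.0 lb)
  CaO: 583.9·0.4792 = 279.8 lb (target 279.8 lb)
  PbO: 197.3·0.9990 = 197.1 lb (target 197.1 lb)
  TiO2: 313.9·0.9900 = 310.8 lb (target 310.8 lb)
  Al2O3: 487.0·0.003000 + 649.0·0.6529 = 425.2 lb (target 425.2 lb)
Glass-mass sanity pass: total charge less LOI = 2000 lb (oxide target masses add up to 2000 lb; with the basis standing at 2000 lb — gaps are rounding artifacts).
Whole-batch sum: Σ batch = 2231 lb; loss to ignition Σ batch·LOI = 231.2 lb; yield, glass over the total, = 89.64%.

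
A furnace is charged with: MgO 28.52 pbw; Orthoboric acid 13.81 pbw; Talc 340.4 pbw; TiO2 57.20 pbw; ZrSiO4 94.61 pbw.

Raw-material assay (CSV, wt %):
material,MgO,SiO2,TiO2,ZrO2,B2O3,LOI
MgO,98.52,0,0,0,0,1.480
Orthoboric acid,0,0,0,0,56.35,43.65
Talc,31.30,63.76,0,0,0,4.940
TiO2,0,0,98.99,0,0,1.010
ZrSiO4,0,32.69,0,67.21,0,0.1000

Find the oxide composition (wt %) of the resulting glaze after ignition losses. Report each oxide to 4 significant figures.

All internal work keeps full float precision in every operation — working values are rounded off to 4 significant figures as shown. Every reported result receives exactly one rounding; the derived quantities are recomputed in full precision (yield, LOI, the totals, five oxide percentages, glass mass) from the weighed amounts at 510.6 pbw of glass, as they appear in question or answer.
Oxide masses out of the charge:
  MgO: 28.52·0.9852 + 340.4·0.3130 = 134.6 pbw
  SiO2: 340.4·0.6376 + 94.61·0.3269 = 248.0 pbw
  TiO2: 57.20·0.9899 = 56.62 pbw
  ZrO2: 94.61·0.6721 = 63.59 pbw
  B2O3: 13.81·0.5635 = 7.782 pbw
LOI: 28.52·0.01480 + 13.81·0.4365 + 340.4·0.04940 + 57.20·0.01010 + 94.61·0.001000 = 23.94 pbw
Glass = total batch minus LOI = 534.5 − 23.94 = 510.6 pbw (consistent with Σ oxide mass)
oxide / glass × 100 gives the wt %

Glass mass = 510.6 pbw (batch 534.5 − LOI 23.94).
Composition: MgO 26.37%, SiO2 48.56%, TiO2 11.09%, ZrO2 12.45%, B2O3 1.524%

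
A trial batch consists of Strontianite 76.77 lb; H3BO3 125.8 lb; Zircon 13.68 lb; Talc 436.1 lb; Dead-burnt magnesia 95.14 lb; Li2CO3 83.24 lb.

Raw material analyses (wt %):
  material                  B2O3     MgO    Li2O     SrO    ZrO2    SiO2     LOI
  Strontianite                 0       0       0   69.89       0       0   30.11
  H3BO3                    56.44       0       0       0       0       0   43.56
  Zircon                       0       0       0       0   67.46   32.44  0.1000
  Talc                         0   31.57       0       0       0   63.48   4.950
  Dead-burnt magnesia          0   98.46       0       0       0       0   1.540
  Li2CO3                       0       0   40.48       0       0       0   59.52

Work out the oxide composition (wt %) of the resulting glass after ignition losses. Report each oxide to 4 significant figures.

Glass mass = 680.2 lb (batch 830.7 − LOI 150.5).
Composition: B2O3 10.44%, MgO 34.01%, Li2O 4.954%, SrO 7.888%, ZrO2 1.357%, SiO2 41.35%

Every computation maintains full float precision in all steps — values along the way appear rounded to 4 significant figures across the worked steps; each reported figure includes exactly one rounding. All derived quantities, which include LOI, net glass mass, the totals, the yield, six oxide percentages, are computed in full precision, exactly as shown in the question or the answer, from the batch weights per 680.2 lb of glass.
Oxide-by-oxide delivered mass:
  B2O3: 125.8·0.5644 = 71.00 lb
  MgO: 436.1·0.3157 + 95.14·0.9846 = 231.4 lb
  Li2O: 83.24·0.4048 = 33.70 lb
  SrO: 76.77·0.6989 = 53.65 lb
  ZrO2: 13.68·0.6746 = 9.229 lb
  SiO2: 13.68·0.3244 + 436.1·0.6348 = 281.3 lb
LOI: 76.77·0.3011 + 125.8·0.4356 + 13.68·0.001000 + 436.1·0.04950 + 95.14·0.01540 + 83.24·0.5952 = 150.5 lb
Glass = total batch minus LOI = 830.7 − 150.5 = 680.2 lb (consistent with Σ oxide mass)
percent share: oxide ÷ glass, ×100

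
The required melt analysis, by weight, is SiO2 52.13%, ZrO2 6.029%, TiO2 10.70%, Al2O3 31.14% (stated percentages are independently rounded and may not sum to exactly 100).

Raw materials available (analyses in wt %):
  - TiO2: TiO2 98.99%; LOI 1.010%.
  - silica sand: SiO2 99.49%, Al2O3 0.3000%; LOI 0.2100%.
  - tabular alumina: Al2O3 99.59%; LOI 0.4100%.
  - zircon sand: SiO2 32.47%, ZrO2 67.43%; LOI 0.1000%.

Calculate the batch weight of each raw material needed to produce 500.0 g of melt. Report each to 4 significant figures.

Batch per 500.0 g melt:
  TiO2: 54.05 g
  silica sand: 247.4 g
  tabular alumina: 155.6 g
  zircon sand: 44.71 g
Total batch = 501.8 g; LOI loss = 1.748 g; yield = 99.65%

Every computation holds full float precision in all steps. Working values are displayed rounded to 4 significant digits in the printout; every reported result takes just one rounding. The derived quantities (LOI, net glass mass, totals, the yield, four oxide percentages) are computed in exact precision from the batch weights for 500.0 g of glass, as set out in the problem or the answer.
The oxide mass targets at 500.0 g melt:
  SiO2: 52.13% × 500.0 = 260.6 g
  ZrO2: 6.029% × 500.0 = 30.14 g
  TiO2: 10.70% × 500.0 = 53.50 g
  Al2O3: 31.14% × 500.0 = 155.7 g
Balance tally, oxide-wise, working from each reported weight, on the stated basis (sums match the target masses inside rounding margins):
  SiO2: 247.4·0.9949 + 44.71·0.3247 = 260.7 g (target 260.6 g)
  ZrO2: 44.71·0.6743 = 30.15 g (target 30.14 g)
  TiO2: 54.05·0.9899 = 53.50 g (target 53.50 g)
  Al2O3: 247.4·0.003000 + 155.6·0.9959 = 155.7 g (target 155.7 g)
Glass-mass sanity pass: batch Σ − ignition loss = 500.0 g (summing oxide targets gives 500.0 g; basis as stated: 500.0 g — a pure rounding effect).
Batch grand total — Σ batch = 501.8 g; LOI removed, Σ of batch·LOI: 1.748 g; as yield: glass ÷ batch → 99.65%.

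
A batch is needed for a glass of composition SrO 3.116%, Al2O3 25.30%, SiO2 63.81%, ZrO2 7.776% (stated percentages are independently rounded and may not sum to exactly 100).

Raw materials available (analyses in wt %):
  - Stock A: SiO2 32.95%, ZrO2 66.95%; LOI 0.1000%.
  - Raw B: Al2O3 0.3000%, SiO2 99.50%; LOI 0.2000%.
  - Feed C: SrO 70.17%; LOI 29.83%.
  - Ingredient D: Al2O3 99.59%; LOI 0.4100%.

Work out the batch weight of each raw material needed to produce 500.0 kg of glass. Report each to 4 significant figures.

In-progress results are rounded to four significant figures wherever printed — the working math maintains full float precision in every operation — each reported value carries a single rounding. Derived quantities, which include the yield, four oxide percentages, ignition loss, glass mass, totals, are computed at exact precision, as given in either problem or answer, starting from the weights on 500.0 kg of glass.
Oxide-by-oxide targets in 500.0 kg glass:
  SrO: 3.116% × 500.0 = 15.58 kg
  Al2O3: 25.30% × 500.0 = 126.5 kg
  SiO2: 63.81% × 500.0 = 319.0 kg
  ZrO2: 7.776% × 500.0 = 38.88 kg
Mass-balance tally per oxide on the weights just shown, relative to the basis at hand (delivered sums recover each target net of answer rounding effects):
  SrO: 22.20·0.7017 = 15.58 kg (target 15.58 kg)
  Al2O3: 301.4·0.003000 + 126.1·0.9959 = 126.5 kg (target 126.5 kg)
  SiO2: 58.07·0.3295 + 301.4·0.9950 = 319.0 kg (target 319.0 kg)
  ZrO2: 58.07·0.6695 = 38.88 kg (target 38.88 kg)
Glass mass check: total charge less LOI = 500.0 kg (per-oxide target masses sum to 500.0 kg; against the stated basis, 500.0 kg — rounding explains the deltas).
Whole-batch sum: Σ batch = 507.8 kg; the LOI term Σ batch·LOI equals 7.800 kg; yield: glass divided by total = 98.46%.

Batch per 500.0 kg glass:
  Stock A: 58.07 kg
  Raw B: 301.4 kg
  Feed C: 22.20 kg
  Ingredient D: 126.1 kg
Total batch = 507.8 kg; LOI loss = 7.800 kg; yield = 98.46%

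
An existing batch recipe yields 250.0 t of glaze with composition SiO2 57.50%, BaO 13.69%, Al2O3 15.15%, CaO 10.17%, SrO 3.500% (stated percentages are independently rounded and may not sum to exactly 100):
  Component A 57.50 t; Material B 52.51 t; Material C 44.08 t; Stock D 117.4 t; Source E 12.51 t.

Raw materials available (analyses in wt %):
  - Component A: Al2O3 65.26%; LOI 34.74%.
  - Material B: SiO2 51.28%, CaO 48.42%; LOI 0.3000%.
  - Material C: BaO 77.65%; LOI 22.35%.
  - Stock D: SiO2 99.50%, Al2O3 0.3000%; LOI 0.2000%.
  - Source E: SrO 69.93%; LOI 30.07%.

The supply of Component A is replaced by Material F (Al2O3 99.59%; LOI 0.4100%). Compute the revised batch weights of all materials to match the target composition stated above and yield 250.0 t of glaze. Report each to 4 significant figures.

Revised batch per 250.0 t glaze:
  Material F: 37.68 t
  Material B: 52.51 t
  Material C: 44.08 t
  Stock D: 117.4 t
  Source E: 12.51 t
Total batch = 264.2 t; LOI loss = 14.16 t

In-progress results are displayed, rounded to four significant digits, within the worked lines. All internal work maintains full float precision in every operation — each reported figure takes exactly one rounding. The derived quantities (five oxide percentages, net glass mass, the yield, totals, LOI) are carried starting from the weights per 250.0 t of glass at full precision as set out in question or answer.
Per-oxide target masses for 250.0 t glaze:
  SiO2: 57.50% × 250.0 = 143.8 t
  BaO: 13.69% × 250.0 = 34.22 t
  Al2O3: 15.15% × 250.0 = 37.88 t
  CaO: 10.17% × 250.0 = 25.42 t
  SrO: 3.500% × 250.0 = 8.750 t
Checking each oxide sum given the weights on record, relative to the basis at hand (delivered sums recover each target exact up to rounding of places):
  SiO2: 52.51·0.5128 + 117.4·0.9950 = 143.7 t (target 143.8 t)
  BaO: 44.08·0.7765 = 34.23 t (target 34.22 t)
  Al2O3: 37.68·0.9959 + 117.4·0.003000 = 37.88 t (target 37.88 t)
  CaO: 52.51·0.4842 = 25.43 t (target 25.42 t)
  SrO: 12.51·0.6993 = 8.748 t (target 8.750 t)
Glass-mass bookkeeping: batch total minus LOI = 250.0 t (summing oxide targets gives 250.0 t; basis as stated: 250.0 t — rounding explains the deltas).
Whole-batch sum: Σ batch = 264.2 t; LOI removed, Σ of batch·LOI: 14.16 t; yield: glass divided by total = 94.64%.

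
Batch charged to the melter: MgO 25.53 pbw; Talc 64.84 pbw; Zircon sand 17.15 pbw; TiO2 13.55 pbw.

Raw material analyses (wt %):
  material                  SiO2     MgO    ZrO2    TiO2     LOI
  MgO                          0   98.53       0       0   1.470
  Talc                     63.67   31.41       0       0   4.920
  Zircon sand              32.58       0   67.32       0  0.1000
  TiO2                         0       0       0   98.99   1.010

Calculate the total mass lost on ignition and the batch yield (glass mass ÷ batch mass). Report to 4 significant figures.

The whole derivation carries full float precision throughout; in-progress results are displayed, with 4-significant-digit rounding, as written — each reported figure is rounded once only. Derived quantities, which include LOI, yield, four oxide percentages, glass mass, the totals, are re-derived at full float precision, exactly as printed in either problem or answer, from the batch weights on 117.4 pbw of glass.
Per-material ignition loss:
  MgO: 25.53 × 0.01470 = 0.3753 pbw
  Talc: 64.84 × 0.04920 = 3.190 pbw
  Zircon sand: 17.15 × 0.001000 = 0.01715 pbw
  TiO2: 13.55 × 0.01010 = 0.1369 pbw
Total LOI = 3.719 pbw
Glass = batch − LOI = 121.1 − 3.719 = 117.4 pbw

LOI loss = 3.719 pbw; glass = 117.4 pbw; yield = 96.93%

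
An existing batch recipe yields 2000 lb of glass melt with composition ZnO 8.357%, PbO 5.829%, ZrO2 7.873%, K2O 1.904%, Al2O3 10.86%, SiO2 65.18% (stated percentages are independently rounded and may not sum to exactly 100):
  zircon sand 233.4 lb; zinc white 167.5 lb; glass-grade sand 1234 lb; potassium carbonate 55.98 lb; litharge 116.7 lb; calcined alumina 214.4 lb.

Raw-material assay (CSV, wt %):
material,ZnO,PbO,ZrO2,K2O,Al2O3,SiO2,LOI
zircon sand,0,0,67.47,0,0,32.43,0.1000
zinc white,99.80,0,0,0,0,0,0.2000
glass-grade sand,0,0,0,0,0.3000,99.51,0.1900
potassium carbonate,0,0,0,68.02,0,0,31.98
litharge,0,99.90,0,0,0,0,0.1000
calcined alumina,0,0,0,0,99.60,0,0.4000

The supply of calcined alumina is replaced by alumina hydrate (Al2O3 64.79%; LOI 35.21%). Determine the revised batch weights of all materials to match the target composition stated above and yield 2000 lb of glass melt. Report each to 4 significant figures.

Revised batch per 2000 lb glass melt:
  zircon sand: 233.4 lb
  zinc white: 167.5 lb
  glass-grade sand: 1234 lb
  potassium carbonate: 55.98 lb
  litharge: 116.7 lb
  alumina hydrate: 329.5 lb
Total batch = 2137 lb; LOI loss = 136.9 lb

Exact precision is carried at each step; intermediates are printed, rounded to four significant digits, in the working — exactly one rounding is applied to every reported figure. Derived quantities (glass mass, the yield, ignition loss, totals, the six compositions) are recomputed from the weighed amounts per 2000 lb of glass in exact precision, as written in the question or the answer.
Oxide mass targets, per 2000 lb glass melt:
  ZnO: 8.357% × 2000 = 167.1 lb
  PbO: 5.829% × 2000 = 116.6 lb
  ZrO2: 7.873% × 2000 = 157.5 lb
  K2O: 1.904% × 2000 = 38.08 lb
  Al2O3: 10.86% × 2000 = 217.2 lb
  SiO2: 65.18% × 2000 = 1304 lb
Per-oxide balance check on the weights just shown, under the basis named above (sums match the target masses given rounding of the digits):
  ZnO: 167.5·0.9980 = 167.2 lb (target 167.1 lb)
  PbO: 116.7·0.9990 = 116.6 lb (target 116.6 lb)
  ZrO2: 233.4·0.6747 = 157.5 lb (target 157.5 lb)
  K2O: 55.98·0.6802 = 38.08 lb (target 38.08 lb)
  Al2O3: 1234·0.003000 + 329.5·0.6479 = 217.2 lb (target 217.2 lb)
  SiO2: 233.4·0.3243 + 1234·0.9951 = 1304 lb (target 1304 lb)
Glass-mass bookkeeping: batch Σ − ignition loss = 2000 lb (the targets, summed, come to 2000 lb; stated basis 2000 lb — any gap is answer rounding).
Summing the batch: Σ batch = 2137 lb; ignition loss, Σ(batch × LOI) = 136.9 lb; yield = glass ÷ total batch = 93.59%.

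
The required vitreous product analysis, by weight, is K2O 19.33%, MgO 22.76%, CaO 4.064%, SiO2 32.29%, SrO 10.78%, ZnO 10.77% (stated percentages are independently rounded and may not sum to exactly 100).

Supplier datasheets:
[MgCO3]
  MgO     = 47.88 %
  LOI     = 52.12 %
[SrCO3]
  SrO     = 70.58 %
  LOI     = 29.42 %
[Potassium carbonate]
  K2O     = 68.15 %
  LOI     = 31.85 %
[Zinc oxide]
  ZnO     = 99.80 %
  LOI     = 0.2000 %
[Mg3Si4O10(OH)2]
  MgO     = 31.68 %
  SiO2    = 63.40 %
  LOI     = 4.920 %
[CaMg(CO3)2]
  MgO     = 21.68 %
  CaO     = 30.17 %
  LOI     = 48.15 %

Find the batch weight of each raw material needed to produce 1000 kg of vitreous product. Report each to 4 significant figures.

All internal work keeps full float precision in every operation. In-progress results appear (rounded to 4 significant figures) in the printout — each reported result sees exactly one rounding — the derived quantities are rebuilt in full float precision (the six compositions, the yield, LOI, net glass mass, the totals) from the batch weights on 1000 kg of glass precisely as stated by question or answer.
Per-oxide target masses for 1000 kg vitreous product:
  K2O: 19.33% × 1000 = 193.3 kg
  MgO: 22.76% × 1000 = 227.6 kg
  CaO: 4.064% × 1000 = 40.64 kg
  SiO2: 32.29% × 1000 = 322.9 kg
  SrO: 10.78% × 1000 = 107.8 kg
  ZnO: 10.77% × 1000 = 107.7 kg
A balance pass over the oxides, given the weights on record, relative to the basis at hand (target by target, the sums agree given rounding of the digits):
  K2O: 283.6·0.6815 = 193.3 kg (target 193.3 kg)
  MgO: 77.38·0.4788 + 509.3·0.3168 + 134.7·0.2168 = 227.6 kg (target 227.6 kg)
  CaO: 134.7·0.3017 = 40.64 kg (target 40.64 kg)
  SiO2: 509.3·0.6340 = 322.9 kg (target 322.9 kg)
  SrO: 152.7·0.7058 = 107.8 kg (target 107.8 kg)
  ZnO: 107.9·0.9980 = 107.7 kg (target 107.7 kg)
Mass balance on the glass: total charge less LOI = 999.9 kg (targets for the oxides total 999.9 kg; stated basis 1000 kg — gaps are rounding artifacts).
Batch total: Σ batch = 1266 kg; LOI removed, Σ of batch·LOI: 265.7 kg; yield = glass ÷ total batch = 79.00%.

Batch per 1000 kg vitreous product:
  MgCO3: 77.38 kg
  SrCO3: 152.7 kg
  Potassium carbonate: 283.6 kg
  Zinc oxide: 107.9 kg
  Mg3Si4O10(OH)2: 509.3 kg
  CaMg(CO3)2: 134.7 kg
Total batch = 1266 kg; LOI loss = 265.7 kg; yield = 79.00%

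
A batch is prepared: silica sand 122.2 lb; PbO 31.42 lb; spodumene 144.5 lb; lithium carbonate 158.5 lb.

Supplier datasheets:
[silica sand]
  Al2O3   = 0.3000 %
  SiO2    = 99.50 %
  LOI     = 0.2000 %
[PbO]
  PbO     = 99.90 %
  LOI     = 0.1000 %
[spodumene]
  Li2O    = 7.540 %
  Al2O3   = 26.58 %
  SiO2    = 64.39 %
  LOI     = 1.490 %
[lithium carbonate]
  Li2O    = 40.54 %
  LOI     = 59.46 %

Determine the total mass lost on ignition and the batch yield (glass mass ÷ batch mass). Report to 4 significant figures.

LOI loss = 96.67 lb; glass = 359.9 lb; yield = 78.83%

Exact precision is maintained at all times; the intermediate values are shown rounded to 4 significant digits in the working — every reported figure is rounded only once. Derived quantities, which include yield, glass mass, four oxide percentages, the totals, ignition loss, are carried in full precision, as given in the problem or answer text, from the weighed amounts at 359.9 lb of glass.
Material-by-material LOI:
  silica sand: 122.2 × 0.002000 = 0.2444 lb
  PbO: 31.42 × 0.001000 = 0.03142 lb
  spodumene: 144.5 × 0.01490 = 2.153 lb
  lithium carbonate: 158.5 × 0.5946 = 94.24 lb
Total LOI = 96.67 lb
Glass = batch − LOI = 456.6 − 96.67 = 359.9 lb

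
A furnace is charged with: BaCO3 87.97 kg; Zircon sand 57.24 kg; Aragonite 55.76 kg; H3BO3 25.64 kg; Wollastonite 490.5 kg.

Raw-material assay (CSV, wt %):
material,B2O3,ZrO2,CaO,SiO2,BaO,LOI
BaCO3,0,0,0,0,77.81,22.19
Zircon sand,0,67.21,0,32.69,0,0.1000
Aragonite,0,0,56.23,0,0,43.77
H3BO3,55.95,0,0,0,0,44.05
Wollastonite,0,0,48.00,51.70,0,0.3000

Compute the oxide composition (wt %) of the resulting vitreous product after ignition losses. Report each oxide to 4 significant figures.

Glass mass = 660.4 kg (batch 717.1 − LOI 56.75).
Composition: B2O3 2.172%, ZrO2 5.826%, CaO 40.40%, SiO2 41.24%, BaO 10.37%

The intermediate values are shown, rounded to four significant digits, when written out; the whole derivation keeps exact precision at every stage; a single rounding finalizes every reported value — derived quantities are recomputed from the weighed amounts for 660.4 kg of glass in full float precision (the totals, yield, net glass mass, ignition loss, five oxide percentages) exactly as shown in either problem or answer.
What the batch supplies per oxide:
  B2O3: 25.64·0.5595 = 14.35 kg
  ZrO2: 57.24·0.6721 = 38.47 kg
  CaO: 55.76·0.5623 + 490.5·0.4800 = 266.8 kg
  SiO2: 57.24·0.3269 + 490.5·0.5170 = 272.3 kg
  BaO: 87.97·0.7781 = 68.45 kg
LOI: 87.97·0.2219 + 57.24·0.001000 + 55.76·0.4377 + 25.64·0.4405 + 490.5·0.003000 = 56.75 kg
Glass mass = batch − LOI = 717.1 − 56.75 = 660.4 kg (= Σ oxide masses)
each oxide over glass, ×100, is wt %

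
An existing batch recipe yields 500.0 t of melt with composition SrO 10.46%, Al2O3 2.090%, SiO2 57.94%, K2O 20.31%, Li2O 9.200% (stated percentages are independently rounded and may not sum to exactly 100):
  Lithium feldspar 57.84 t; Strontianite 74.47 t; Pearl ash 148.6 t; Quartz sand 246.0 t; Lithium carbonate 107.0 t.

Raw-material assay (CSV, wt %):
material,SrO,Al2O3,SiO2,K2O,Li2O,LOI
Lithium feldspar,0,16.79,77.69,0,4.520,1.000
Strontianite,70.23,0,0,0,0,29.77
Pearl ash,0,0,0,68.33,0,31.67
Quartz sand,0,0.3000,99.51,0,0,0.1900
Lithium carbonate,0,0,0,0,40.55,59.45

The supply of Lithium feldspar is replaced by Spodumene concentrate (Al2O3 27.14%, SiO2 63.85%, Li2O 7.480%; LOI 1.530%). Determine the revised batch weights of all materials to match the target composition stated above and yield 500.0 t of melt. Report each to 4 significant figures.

Revised batch per 500.0 t melt:
  Spodumene concentrate: 35.54 t
  Strontianite: 74.47 t
  Pearl ash: 148.6 t
  Quartz sand: 268.3 t
  Lithium carbonate: 106.9 t
Total batch = 633.8 t; LOI loss = 133.8 t

All arithmetic runs at full float precision through the solve; working values are printed rounded to four significant figures at each printed step. Every reported number takes exactly one rounding; derived quantities are recomputed starting from the weights on 500.0 t of glass at full precision (the yield, five oxide percentages, totals, glass mass, LOI), as they appear in problem or answer.
Oxide-by-oxide targets in 500.0 t melt:
  SrO: 10.46% × 500.0 = 52.30 t
  Al2O3: 2.090% × 500.0 = 10.45 t
  SiO2: 57.94% × 500.0 = 289.7 t
  K2O: 20.31% × 500.0 = 101.6 t
  Li2O: 9.200% × 500.0 = 46.00 t
Checking each oxide sum applying the batch weights above, for the quoted basis mass (every target is met by its sum once rounding is allowed for):
  SrO: 74.47·0.7023 = 52.30 t (target 52.30 t)
  Al2O3: 35.54·0.2714 + 268.3·0.003000 = 10.45 t (target 10.45 t)
  SiO2: 35.54·0.6385 + 268.3·0.9951 = 289.7 t (target 289.7 t)
  K2O: 148.6·0.6833 = 101.5 t (target 101.6 t)
  Li2O: 35.54·0.07480 + 106.9·0.4055 = 46.01 t (target 46.00 t)
Auditing the glass mass value: whole batch net of LOI = 500.0 t (per-oxide target masses sum to 500.0 t; basis as stated: 500.0 t — a pure rounding effect).
Batch total: Σ batch = 633.8 t; ignition loss, Σ(batch × LOI) = 133.8 t; yield = glass ÷ total batch = 78.88%.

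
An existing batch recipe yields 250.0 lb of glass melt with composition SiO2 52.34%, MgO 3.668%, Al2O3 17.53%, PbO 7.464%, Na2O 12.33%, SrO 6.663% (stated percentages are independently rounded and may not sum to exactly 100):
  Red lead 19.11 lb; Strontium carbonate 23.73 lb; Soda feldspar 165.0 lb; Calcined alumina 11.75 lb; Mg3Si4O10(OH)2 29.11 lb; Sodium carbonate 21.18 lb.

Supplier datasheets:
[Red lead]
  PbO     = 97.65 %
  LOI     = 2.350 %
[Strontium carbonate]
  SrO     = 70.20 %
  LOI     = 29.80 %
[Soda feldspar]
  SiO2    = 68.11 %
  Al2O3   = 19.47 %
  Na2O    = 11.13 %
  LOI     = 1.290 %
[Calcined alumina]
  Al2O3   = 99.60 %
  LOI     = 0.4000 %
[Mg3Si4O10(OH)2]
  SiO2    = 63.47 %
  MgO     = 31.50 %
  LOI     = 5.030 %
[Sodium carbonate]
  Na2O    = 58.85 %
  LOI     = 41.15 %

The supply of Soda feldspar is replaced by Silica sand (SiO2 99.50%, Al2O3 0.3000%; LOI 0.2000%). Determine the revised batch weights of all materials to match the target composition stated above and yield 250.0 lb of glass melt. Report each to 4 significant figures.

Each numeric step holds full precision at all times — rounding to four significant figures extends to every mid-chain value as displayed. Each reported result is rounded just once — all derived quantities are recomputed using the weight values for 250.0 lb of glass in full precision (ignition loss, the six compositions, totals, glass mass, yield), as quoted within either problem or answer.
Per-oxide target masses for 250.0 lb glass melt:
  SiO2: 52.34% × 250.0 = 130.8 lb
  MgO: 3.668% × 250.0 = 9.170 lb
  Al2O3: 17.53% × 250.0 = 43.82 lb
  PbO: 7.464% × 250.0 = 18.66 lb
  Na2O: 12.33% × 250.0 = 30.82 lb
  SrO: 6.663% × 250.0 = 16.66 lb
Balance tally, oxide-wise, working from each reported weight, against the basis in use (delivered sums recover each target up to rounding of the answer):
  SiO2: 112.9·0.9950 + 29.11·0.6347 = 130.8 lb (target 130.8 lb)
  MgO: 29.11·0.3150 = 9.170 lb (target 9.170 lb)
  Al2O3: 112.9·0.003000 + 43.66·0.9960 = 43.82 lb (target 43.82 lb)
  PbO: 19.11·0.9765 = 18.66 lb (target 18.66 lb)
  Na2O: 52.38·0.5885 = 30.83 lb (target 30.82 lb)
  SrO: 23.73·0.7020 = 16.66 lb (target 16.66 lb)
Glass mass check: batch Σ − ignition loss = 250.0 lb (oxide target masses add up to 250.0 lb; basis as stated: 250.0 lb — any gap is answer rounding).
Total batch = Σ batch = 280.9 lb; ignition loss, Σ(batch × LOI) = 30.94 lb; glass ÷ batch gives a yield of 88.99%.

Revised batch per 250.0 lb glass melt:
  Red lead: 19.11 lb
  Strontium carbonate: 23.73 lb
  Silica sand: 112.9 lb
  Calcined alumina: 43.66 lb
  Mg3Si4O10(OH)2: 29.11 lb
  Sodium carbonate: 52.38 lb
Total batch = 280.9 lb; LOI loss = 30.94 lb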